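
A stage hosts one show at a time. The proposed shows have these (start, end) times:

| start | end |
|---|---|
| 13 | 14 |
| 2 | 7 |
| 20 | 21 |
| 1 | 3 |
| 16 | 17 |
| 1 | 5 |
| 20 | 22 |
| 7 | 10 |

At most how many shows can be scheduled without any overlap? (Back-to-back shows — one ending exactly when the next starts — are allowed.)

Order by finish time; keep every interval that doesn't clash with the previous kept one.
By end time: (1,3), (1,5), (2,7), (7,10), (13,14), (16,17), (20,21), (20,22).
Pick (1,3); next start ≥ 3 → (7,10); next start ≥ 10 → (13,14); next start ≥ 14 → (16,17); next start ≥ 17 → (20,21).
Selected 5 shows.

5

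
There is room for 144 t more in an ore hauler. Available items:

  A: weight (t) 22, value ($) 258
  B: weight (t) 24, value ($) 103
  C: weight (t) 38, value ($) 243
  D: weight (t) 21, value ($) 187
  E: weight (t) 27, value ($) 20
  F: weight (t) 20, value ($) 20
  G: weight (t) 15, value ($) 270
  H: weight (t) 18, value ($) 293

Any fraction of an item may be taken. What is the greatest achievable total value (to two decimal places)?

1360.00

Sort by value per unit weight and fill in that order.
Order: G (270/15=18.00) > H (293/18=16.28) > A (258/22=11.73) > D (187/21=8.90) > C (243/38=6.39) > B (103/24=4.29) > F (20/20=1.00) > E (20/27=0.74)
Fill: take G (15 @ 270) → take H (18 @ 293) → take A (22 @ 258) → take D (21 @ 187) → take C (38 @ 243) → take B (24 @ 103) → take 6/20 of F → 6.00; 144/144 used.
Total value = 1360.00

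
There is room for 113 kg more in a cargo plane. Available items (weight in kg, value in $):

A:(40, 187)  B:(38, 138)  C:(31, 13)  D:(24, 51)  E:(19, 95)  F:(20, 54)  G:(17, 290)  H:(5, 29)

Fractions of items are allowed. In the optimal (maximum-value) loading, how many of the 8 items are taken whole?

Greedy by value/weight ratio, highest first.
Order: G (290/17=17.06) > H (29/5=5.80) > E (95/19=5.00) > A (187/40=4.67) > B (138/38=3.63) > F (54/20=2.70) > D (51/24=2.12) > C (13/31=0.42)
Fill: take G (17 @ 290) → take H (5 @ 29) → take E (19 @ 95) → take A (40 @ 187) → take 32/38 of B → 116.21; 113/113 used.
4 item(s) taken whole; one partial (take 32/38 of B).

4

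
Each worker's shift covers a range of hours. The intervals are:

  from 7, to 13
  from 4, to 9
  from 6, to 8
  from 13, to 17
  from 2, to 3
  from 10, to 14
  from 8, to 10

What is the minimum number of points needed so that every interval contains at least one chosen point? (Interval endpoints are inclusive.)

Process intervals by earliest right end; each time one isn't hit yet, stab at its right endpoint.
Sorted: [2,3] [6,8] [4,9] [8,10] [7,13] [10,14] [13,17]
{[2,3]} hit by 3; {[6,8],[4,9],[8,10],[7,13]} hit by 8; {[10,14],[13,17]} hit by 14.
Points: 3, 8, 14 (3 total).

3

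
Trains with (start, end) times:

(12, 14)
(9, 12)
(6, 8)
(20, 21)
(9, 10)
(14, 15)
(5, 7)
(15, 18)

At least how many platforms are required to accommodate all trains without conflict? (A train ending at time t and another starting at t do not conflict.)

2

Count concurrent intervals with a sweep; the peak is the room count.
starts: [5, 6, 9, 9, 12, 14, 15, 20]
ends:   [7, 8, 10, 12, 14, 15, 18, 21]
s5→1 s6→2  — peak 2.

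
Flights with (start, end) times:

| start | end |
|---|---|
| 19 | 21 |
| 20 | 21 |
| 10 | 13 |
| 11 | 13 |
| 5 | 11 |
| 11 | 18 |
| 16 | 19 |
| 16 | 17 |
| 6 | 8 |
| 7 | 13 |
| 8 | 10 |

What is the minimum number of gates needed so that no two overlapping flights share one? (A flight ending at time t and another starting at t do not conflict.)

The answer is the maximum number of intervals overlapping at any instant.
starts: [5, 6, 7, 8, 10, 11, 11, 16, 16, 19, 20]
ends:   [8, 10, 11, 13, 13, 13, 17, 18, 19, 21, 21]
s5→1 s6→2 s7→3 e8→2 s8→3 e10→2 s10→3 e11→2 s11→3 s11→4  — peak 4.

4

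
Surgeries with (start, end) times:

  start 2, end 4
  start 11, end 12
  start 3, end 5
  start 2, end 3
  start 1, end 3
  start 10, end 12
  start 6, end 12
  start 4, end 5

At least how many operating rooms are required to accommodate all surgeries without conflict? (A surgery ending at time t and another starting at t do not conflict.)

Count concurrent intervals with a sweep; the peak is the room count.
Events (time:±→running): 1:+→1 2:+→2 2:+→3 … peak 3.

3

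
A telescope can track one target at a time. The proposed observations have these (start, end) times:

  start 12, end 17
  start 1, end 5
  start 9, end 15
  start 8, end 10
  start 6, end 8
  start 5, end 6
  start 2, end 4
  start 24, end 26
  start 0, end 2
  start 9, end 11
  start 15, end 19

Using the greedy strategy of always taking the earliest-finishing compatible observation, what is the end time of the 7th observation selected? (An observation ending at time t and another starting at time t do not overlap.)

26

Order by finish time; keep every interval that doesn't clash with the previous kept one.
By end time: (0,2), (2,4), (1,5), (5,6), (6,8), (8,10), (9,11), (9,15), (12,17), (15,19), (24,26).
Pick (0,2); next start ≥ 2 → (2,4); next start ≥ 4 → (5,6); next start ≥ 6 → (6,8); next start ≥ 8 → (8,10); next start ≥ 10 → (12,17); next start ≥ 17 → (24,26).
Selected: (0,2) (2,4) (5,6) (6,8) (8,10) (12,17) (24,26)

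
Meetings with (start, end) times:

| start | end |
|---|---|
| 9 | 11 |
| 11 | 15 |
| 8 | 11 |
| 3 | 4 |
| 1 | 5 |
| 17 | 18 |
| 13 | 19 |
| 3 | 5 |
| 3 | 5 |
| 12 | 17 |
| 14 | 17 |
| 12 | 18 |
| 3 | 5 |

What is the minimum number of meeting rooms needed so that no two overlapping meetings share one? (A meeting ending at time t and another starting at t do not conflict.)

5

Count concurrent intervals with a sweep; the peak is the room count.
starts: [1, 3, 3, 3, 3, 8, 9, 11, 12, 12, 13, 14, 17]
ends:   [4, 5, 5, 5, 5, 11, 11, 15, 17, 17, 18, 18, 19]
s1→1 s3→2 s3→3 s3→4 s3→5  — peak 5.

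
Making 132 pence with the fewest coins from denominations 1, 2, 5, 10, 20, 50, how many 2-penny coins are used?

1

Use the largest denomination that fits, subtract, and repeat.
132 = 2×50 + 1×20 + 1×10 + 1×2
Count of 2: 1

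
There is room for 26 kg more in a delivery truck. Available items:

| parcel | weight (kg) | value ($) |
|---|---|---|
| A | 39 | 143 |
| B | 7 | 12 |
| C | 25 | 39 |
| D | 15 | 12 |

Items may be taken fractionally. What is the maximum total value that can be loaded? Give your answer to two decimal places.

95.33

Greedy by value/weight ratio, highest first.
Ratios (sorted): A 3.67, B 1.71, C 1.56, D 0.80
take 26/39 of A → 95.33. Capacity used 26/26.
Total value = 95.33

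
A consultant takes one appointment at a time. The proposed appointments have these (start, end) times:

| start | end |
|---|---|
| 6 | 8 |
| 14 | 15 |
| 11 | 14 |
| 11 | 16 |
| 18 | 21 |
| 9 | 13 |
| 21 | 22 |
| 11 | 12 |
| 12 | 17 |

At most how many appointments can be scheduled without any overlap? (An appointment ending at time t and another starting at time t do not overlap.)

5

Sort by end time and greedily take each interval whose start is ≥ the last chosen end.
Sorted by end: (6,8)  (11,12)  (9,13)  (11,14)  (14,15)  (11,16)  (12,17)  (18,21)  (21,22)
take (6,8); take (11,12); take (14,15); take (18,21); take (21,22).
Selected 5 appointments.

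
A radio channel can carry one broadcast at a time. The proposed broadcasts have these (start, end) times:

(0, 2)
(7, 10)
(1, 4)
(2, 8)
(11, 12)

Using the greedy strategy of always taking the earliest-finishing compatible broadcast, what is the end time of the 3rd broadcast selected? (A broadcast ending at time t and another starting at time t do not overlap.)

Sort by end time and greedily take each interval whose start is ≥ the last chosen end.
By end time: (0,2), (1,4), (2,8), (7,10), (11,12).
Pick (0,2); next start ≥ 2 → (2,8); next start ≥ 8 → (11,12).
Selected: (0,2) (2,8) (11,12)

12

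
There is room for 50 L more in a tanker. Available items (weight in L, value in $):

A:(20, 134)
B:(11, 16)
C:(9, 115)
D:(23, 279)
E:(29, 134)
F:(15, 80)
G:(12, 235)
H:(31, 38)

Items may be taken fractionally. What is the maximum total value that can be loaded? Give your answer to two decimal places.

669.20

Sort by value per unit weight and fill in that order.
Ratios (sorted): G 19.58, C 12.78, D 12.13, A 6.70, F 5.33, E 4.62, B 1.45, H 1.23
take G (12 @ 235); take C (9 @ 115); take D (23 @ 279); take 6/20 of A → 40.20. Capacity used 50/50.
Total value = 669.20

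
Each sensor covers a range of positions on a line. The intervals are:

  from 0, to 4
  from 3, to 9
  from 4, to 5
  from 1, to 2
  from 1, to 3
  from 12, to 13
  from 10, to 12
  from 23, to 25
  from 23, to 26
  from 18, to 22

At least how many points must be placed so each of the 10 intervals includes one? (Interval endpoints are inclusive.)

5

Process intervals by earliest right end; each time one isn't hit yet, stab at its right endpoint.
By right end: [1,2]  [1,3]  [0,4]  [4,5]  [3,9]  [10,12]  [12,13]  [18,22]  [23,25]  [23,26]
[1,2] uncovered → point at 2; [4,5] uncovered → point at 5; [10,12] uncovered → point at 12; [18,22] uncovered → point at 22; [23,25] uncovered → point at 25.
Points: 2, 5, 12, 22, 25 (5 total).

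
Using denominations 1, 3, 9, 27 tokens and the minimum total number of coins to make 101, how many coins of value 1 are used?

101 − 3×27→20 − 2×9→2 − 2×1→0
Count of 1: 2

2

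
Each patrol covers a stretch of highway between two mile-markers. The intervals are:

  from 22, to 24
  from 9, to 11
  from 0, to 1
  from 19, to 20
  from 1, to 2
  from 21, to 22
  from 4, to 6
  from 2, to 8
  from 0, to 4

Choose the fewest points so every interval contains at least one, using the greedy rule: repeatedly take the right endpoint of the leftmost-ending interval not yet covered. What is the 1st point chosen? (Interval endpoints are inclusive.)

1

By right end: [0,1]  [1,2]  [0,4]  [4,6]  [2,8]  [9,11]  [19,20]  [21,22]  [22,24]
[0,1] uncovered → point at 1; [4,6] uncovered → point at 6; [9,11] uncovered → point at 11; [19,20] uncovered → point at 20; [21,22] uncovered → point at 22.
Points: 1, 6, 11, 20, 22 (5 total).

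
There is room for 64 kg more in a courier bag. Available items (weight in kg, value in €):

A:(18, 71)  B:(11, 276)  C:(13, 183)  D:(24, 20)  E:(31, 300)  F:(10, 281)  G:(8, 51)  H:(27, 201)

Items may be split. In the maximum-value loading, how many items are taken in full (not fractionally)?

3

Order: F (281/10=28.10) > B (276/11=25.09) > C (183/13=14.08) > E (300/31=9.68) > H (201/27=7.44) > G (51/8=6.38) > A (71/18=3.94) > D (20/24=0.83)
Fill: take F (10 @ 281) → take B (11 @ 276) → take C (13 @ 183) → take 30/31 of E → 290.32; 64/64 used.
3 item(s) taken whole; one partial (take 30/31 of E).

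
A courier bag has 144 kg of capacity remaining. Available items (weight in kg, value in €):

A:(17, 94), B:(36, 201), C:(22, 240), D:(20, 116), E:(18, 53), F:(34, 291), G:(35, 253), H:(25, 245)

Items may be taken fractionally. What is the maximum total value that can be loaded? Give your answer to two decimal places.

Order: C (240/22=10.91) > H (245/25=9.80) > F (291/34=8.56) > G (253/35=7.23) > D (116/20=5.80) > B (201/36=5.58) > A (94/17=5.53) > E (53/18=2.94)
Fill: take C (22 @ 240) → take H (25 @ 245) → take F (34 @ 291) → take G (35 @ 253) → take D (20 @ 116) → take 8/36 of B → 44.67; 144/144 used.
Total value = 1189.67

1189.67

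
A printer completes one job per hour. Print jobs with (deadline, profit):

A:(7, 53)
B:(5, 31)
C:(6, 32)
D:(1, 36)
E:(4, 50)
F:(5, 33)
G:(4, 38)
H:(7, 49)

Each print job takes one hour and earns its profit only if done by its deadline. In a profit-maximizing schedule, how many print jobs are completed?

7

Sort by profit descending; place each in the latest free slot ≤ its deadline.
Profit order: A=53 E=50 H=49 G=38 D=36 F=33 C=32 B=31
Assign: A→slot 7, E→slot 4, H→slot 6, G→slot 3, D→slot 1, F→slot 5, C→slot 2, B skipped.
Slots: [1:D] [2:C] [3:G] [4:E] [5:F] [6:H] [7:A]
7 of 8 scheduled.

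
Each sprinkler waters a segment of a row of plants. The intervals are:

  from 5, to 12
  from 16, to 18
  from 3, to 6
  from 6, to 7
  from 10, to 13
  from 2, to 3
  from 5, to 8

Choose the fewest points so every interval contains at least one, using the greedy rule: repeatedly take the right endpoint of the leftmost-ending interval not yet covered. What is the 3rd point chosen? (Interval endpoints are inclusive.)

Sort by right endpoint; whenever an interval is uncovered, place a point at its right end.
By right end: [2,3]  [3,6]  [6,7]  [5,8]  [5,12]  [10,13]  [16,18]
[2,3] uncovered → point at 3; [6,7] uncovered → point at 7; [10,13] uncovered → point at 13; [16,18] uncovered → point at 18.
Points: 3, 7, 13, 18 (4 total).

13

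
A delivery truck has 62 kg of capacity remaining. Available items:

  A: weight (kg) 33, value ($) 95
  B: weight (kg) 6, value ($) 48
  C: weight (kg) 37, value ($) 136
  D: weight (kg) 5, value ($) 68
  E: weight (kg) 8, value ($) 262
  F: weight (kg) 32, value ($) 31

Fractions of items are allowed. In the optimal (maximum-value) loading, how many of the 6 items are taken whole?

Greedy by value/weight ratio, highest first.
Ratios (sorted): E 32.75, D 13.60, B 8.00, C 3.68, A 2.88, F 0.97
take E (8 @ 262); take D (5 @ 68); take B (6 @ 48); take C (37 @ 136); take 6/33 of A → 17.27. Capacity used 62/62.
4 item(s) taken whole; one partial (take 6/33 of A).

4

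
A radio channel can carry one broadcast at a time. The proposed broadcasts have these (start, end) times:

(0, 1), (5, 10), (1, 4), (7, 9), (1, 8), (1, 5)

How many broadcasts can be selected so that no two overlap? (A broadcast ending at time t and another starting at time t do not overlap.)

Order by finish time; keep every interval that doesn't clash with the previous kept one.
By end time: (0,1), (1,4), (1,5), (1,8), (7,9), (5,10).
Pick (0,1); next start ≥ 1 → (1,4); next start ≥ 4 → (7,9).
Selected 3 broadcasts.

3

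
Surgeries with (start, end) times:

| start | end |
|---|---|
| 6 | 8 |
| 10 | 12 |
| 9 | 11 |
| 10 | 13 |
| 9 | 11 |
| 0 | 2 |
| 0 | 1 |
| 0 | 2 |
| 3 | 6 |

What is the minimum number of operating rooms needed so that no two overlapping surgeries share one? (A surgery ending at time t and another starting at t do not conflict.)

4

Count concurrent intervals with a sweep; the peak is the room count.
Events (time:±→running): 0:+→1 0:+→2 0:+→3 1:-→2 2:-→1 2:-→0 3:+→1 6:-→0 6:+→1 8:-→0 9:+→1 9:+→2 10:+→3 10:+→4 … peak 4.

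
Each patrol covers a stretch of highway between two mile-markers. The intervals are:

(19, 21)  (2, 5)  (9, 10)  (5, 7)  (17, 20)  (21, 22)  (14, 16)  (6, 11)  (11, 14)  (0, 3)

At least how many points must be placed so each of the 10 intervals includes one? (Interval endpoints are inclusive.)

Sort by right endpoint; whenever an interval is uncovered, place a point at its right end.
Sorted: [0,3] [2,5] [5,7] [9,10] [6,11] [11,14] [14,16] [17,20] [19,21] [21,22]
{[0,3],[2,5]} hit by 3; {[5,7]} hit by 7; {[9,10],[6,11]} hit by 10; {[11,14],[14,16]} hit by 14; {[17,20],[19,21]} hit by 20; {[21,22]} hit by 22.
Points: 3, 7, 10, 14, 20, 22 (6 total).

6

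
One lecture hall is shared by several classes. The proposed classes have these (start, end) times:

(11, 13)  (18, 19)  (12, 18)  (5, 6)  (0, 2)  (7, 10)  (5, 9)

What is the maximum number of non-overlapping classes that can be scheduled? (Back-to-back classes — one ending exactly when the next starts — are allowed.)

5

Sort by end time and greedily take each interval whose start is ≥ the last chosen end.
By end time: (0,2), (5,6), (5,9), (7,10), (11,13), (12,18), (18,19).
Pick (0,2); next start ≥ 2 → (5,6); next start ≥ 6 → (7,10); next start ≥ 10 → (11,13); next start ≥ 13 → (18,19).
Selected 5 classes.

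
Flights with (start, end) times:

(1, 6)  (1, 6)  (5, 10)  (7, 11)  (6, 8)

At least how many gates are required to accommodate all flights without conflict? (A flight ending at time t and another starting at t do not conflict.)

The answer is the maximum number of intervals overlapping at any instant.
starts: [1, 1, 5, 6, 7]
ends:   [6, 6, 8, 10, 11]
s1→1 s1→2 s5→3  — peak 3.

3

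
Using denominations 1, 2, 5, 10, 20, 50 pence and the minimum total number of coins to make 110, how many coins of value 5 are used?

0

Use the largest denomination that fits, subtract, and repeat.
110 − 2×50→10 − 1×10→0
Count of 5: 0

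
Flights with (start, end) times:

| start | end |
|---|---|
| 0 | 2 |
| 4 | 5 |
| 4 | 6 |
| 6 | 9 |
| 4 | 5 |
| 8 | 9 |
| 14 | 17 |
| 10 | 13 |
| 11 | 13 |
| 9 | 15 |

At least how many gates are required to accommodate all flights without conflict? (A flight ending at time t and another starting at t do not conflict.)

The answer is the maximum number of intervals overlapping at any instant.
starts: [0, 4, 4, 4, 6, 8, 9, 10, 11, 14]
ends:   [2, 5, 5, 6, 9, 9, 13, 13, 15, 17]
s0→1 e2→0 s4→1 s4→2 s4→3  — peak 3.

3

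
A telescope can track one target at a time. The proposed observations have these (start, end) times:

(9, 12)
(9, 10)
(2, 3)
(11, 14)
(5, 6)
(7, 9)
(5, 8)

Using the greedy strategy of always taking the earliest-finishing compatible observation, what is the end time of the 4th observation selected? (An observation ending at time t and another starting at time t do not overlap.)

10

Sort by end time and greedily take each interval whose start is ≥ the last chosen end.
Sorted by end: (2,3)  (5,6)  (5,8)  (7,9)  (9,10)  (9,12)  (11,14)
take (2,3); take (5,6); take (7,9); take (9,10); skip (9,12); take (11,14).
Selected: (2,3) (5,6) (7,9) (9,10) (11,14)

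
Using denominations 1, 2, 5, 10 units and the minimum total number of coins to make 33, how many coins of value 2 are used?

Greedy: take as many of the largest coin as possible, then repeat with the remainder.
33 − 3×10→3 − 1×2→1 − 1×1→0
Count of 2: 1

1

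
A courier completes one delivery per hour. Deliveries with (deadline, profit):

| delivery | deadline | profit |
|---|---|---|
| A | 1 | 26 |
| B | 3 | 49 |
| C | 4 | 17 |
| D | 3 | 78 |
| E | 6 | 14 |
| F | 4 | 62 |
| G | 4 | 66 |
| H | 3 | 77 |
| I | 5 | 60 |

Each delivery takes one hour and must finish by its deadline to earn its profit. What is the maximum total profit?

Sort by profit descending; place each in the latest free slot ≤ its deadline.
Profit order: D=78 H=77 G=66 F=62 I=60 B=49 A=26 C=17 E=14
Assign: D→slot 3, H→slot 2, G→slot 4, F→slot 1, I→slot 5, B skipped, A skipped, C skipped, E→slot 6.
Slots: [1:F] [2:H] [3:D] [4:G] [5:I] [6:E]
Profit = 62 + 77 + 78 + 66 + 60 + 14 = 357

357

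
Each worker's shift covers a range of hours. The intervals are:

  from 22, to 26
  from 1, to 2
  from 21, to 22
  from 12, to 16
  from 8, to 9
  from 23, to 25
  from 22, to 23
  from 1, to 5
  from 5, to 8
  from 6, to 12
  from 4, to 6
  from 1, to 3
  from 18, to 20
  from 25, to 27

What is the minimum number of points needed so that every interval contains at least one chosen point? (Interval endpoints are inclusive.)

7

Process intervals by earliest right end; each time one isn't hit yet, stab at its right endpoint.
By right end: [1,2]  [1,3]  [1,5]  [4,6]  [5,8]  [8,9]  [6,12]  [12,16]  [18,20]  [21,22]  [22,23]  [23,25]  [22,26]  [25,27]
[1,2] uncovered → point at 2; [4,6] uncovered → point at 6; [8,9] uncovered → point at 9; [12,16] uncovered → point at 16; [18,20] uncovered → point at 20; [21,22] uncovered → point at 22; [23,25] uncovered → point at 25.
Points: 2, 6, 9, 16, 20, 22, 25 (7 total).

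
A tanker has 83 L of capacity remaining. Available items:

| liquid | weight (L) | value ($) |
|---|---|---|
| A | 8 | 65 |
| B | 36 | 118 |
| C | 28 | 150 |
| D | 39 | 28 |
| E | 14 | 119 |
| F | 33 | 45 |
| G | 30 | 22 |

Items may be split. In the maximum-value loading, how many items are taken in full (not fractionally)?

Greedy by value/weight ratio, highest first.
Ratios (sorted): E 8.50, A 8.12, C 5.36, B 3.28, F 1.36, G 0.73, D 0.72
take E (14 @ 119); take A (8 @ 65); take C (28 @ 150); take 33/36 of B → 108.17. Capacity used 83/83.
3 item(s) taken whole; one partial (take 33/36 of B).

3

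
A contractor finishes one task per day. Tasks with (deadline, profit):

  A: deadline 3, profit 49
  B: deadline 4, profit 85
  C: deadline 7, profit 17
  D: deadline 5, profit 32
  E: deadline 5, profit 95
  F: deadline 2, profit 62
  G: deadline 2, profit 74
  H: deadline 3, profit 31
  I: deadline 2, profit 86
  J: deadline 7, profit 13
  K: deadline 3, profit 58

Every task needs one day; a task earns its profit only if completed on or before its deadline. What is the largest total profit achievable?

428

Take jobs in profit order; each goes to the latest open slot no later than its deadline.
Profit order: E=95 I=86 B=85 G=74 F=62 K=58 A=49 D=32 H=31 C=17 J=13
Assign: E→slot 5, I→slot 2, B→slot 4, G→slot 1, F skipped, K→slot 3, A skipped, D skipped, H skipped, C→slot 7, J→slot 6.
Slots: [1:G] [2:I] [3:K] [4:B] [5:E] [6:J] [7:C]
Profit = 74 + 86 + 58 + 85 + 95 + 13 + 17 = 428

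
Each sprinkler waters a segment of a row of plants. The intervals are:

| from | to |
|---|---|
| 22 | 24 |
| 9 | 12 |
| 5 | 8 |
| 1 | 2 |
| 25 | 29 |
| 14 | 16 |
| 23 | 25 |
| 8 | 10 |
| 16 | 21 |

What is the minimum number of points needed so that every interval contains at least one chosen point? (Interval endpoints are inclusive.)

6

Sorted: [1,2] [5,8] [8,10] [9,12] [14,16] [16,21] [22,24] [23,25] [25,29]
{[1,2]} hit by 2; {[5,8],[8,10]} hit by 8; {[9,12]} hit by 12; {[14,16],[16,21]} hit by 16; {[22,24],[23,25]} hit by 24; {[25,29]} hit by 29.
Points: 2, 8, 12, 16, 24, 29 (6 total).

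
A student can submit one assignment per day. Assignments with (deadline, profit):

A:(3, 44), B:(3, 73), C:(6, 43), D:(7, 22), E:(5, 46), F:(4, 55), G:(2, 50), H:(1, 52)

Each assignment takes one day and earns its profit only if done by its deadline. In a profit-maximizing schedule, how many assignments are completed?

7

Profit order: B=73 F=55 H=52 G=50 E=46 A=44 C=43 D=22
Assign: B→slot 3, F→slot 4, H→slot 1, G→slot 2, E→slot 5, A skipped, C→slot 6, D→slot 7.
Slots: [1:H] [2:G] [3:B] [4:F] [5:E] [6:C] [7:D]
7 of 8 scheduled.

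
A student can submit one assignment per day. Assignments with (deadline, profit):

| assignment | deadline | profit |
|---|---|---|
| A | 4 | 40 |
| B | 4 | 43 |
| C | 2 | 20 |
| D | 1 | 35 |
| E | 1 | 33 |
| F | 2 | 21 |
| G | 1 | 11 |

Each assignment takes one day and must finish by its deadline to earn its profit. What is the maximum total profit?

139

Take jobs in profit order; each goes to the latest open slot no later than its deadline.
Profit order: B=43 A=40 D=35 E=33 F=21 C=20 G=11
Assign: B→slot 4, A→slot 3, D→slot 1, E skipped, F→slot 2, C skipped, G skipped.
Slots: [1:D] [2:F] [3:A] [4:B]
Profit = 35 + 21 + 40 + 43 = 139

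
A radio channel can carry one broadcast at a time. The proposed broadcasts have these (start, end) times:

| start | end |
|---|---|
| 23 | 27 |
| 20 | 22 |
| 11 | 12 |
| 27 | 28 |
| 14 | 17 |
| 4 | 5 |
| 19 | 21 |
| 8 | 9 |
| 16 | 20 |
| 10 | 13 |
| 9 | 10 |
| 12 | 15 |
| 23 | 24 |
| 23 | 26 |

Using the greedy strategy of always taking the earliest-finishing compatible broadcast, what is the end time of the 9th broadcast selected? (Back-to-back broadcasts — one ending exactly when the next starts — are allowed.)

28

Sorted by end: (4,5)  (8,9)  (9,10)  (11,12)  (10,13)  (12,15)  (14,17)  (16,20)  (19,21)  (20,22)  (23,24)  (23,26)  (23,27)  (27,28)
take (4,5); take (8,9); take (9,10); take (11,12); take (12,15); take (16,20); take (20,22); take (23,24); take (27,28).
Selected: (4,5) (8,9) (9,10) (11,12) (12,15) (16,20) (20,22) (23,24) (27,28)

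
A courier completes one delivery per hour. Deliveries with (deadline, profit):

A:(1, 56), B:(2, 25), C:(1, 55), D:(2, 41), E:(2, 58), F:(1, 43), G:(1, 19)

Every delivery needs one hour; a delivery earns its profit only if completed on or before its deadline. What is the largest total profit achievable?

Take jobs in profit order; each goes to the latest open slot no later than its deadline.
Profit order: E=58 A=56 C=55 F=43 D=41 B=25 G=19
Assign: E→slot 2, A→slot 1, C skipped, F skipped, D skipped, B skipped, G skipped.
Slots: [1:A] [2:E]
Profit = 56 + 58 = 114

114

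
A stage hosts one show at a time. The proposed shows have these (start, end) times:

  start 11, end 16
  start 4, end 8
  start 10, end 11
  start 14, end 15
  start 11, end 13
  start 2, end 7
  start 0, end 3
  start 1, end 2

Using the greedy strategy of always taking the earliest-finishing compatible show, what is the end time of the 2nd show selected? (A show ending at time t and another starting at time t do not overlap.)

Sorted by end: (1,2)  (0,3)  (2,7)  (4,8)  (10,11)  (11,13)  (14,15)  (11,16)
take (1,2); take (2,7); take (10,11); take (11,13); take (14,15).
Selected: (1,2) (2,7) (10,11) (11,13) (14,15)

7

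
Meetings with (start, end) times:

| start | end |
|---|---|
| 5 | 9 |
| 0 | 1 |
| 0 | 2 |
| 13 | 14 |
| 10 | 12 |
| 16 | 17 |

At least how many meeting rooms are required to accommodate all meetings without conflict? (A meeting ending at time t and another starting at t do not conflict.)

2

starts: [0, 0, 5, 10, 13, 16]
ends:   [1, 2, 9, 12, 14, 17]
s0→1 s0→2  — peak 2.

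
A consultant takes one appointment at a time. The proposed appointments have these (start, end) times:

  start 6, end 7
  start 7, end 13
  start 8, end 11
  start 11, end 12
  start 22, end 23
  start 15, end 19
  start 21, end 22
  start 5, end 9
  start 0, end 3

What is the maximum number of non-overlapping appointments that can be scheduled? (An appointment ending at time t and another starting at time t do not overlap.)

7

Sort by end time and greedily take each interval whose start is ≥ the last chosen end.
By end time: (0,3), (6,7), (5,9), (8,11), (11,12), (7,13), (15,19), (21,22), (22,23).
Pick (0,3); next start ≥ 3 → (6,7); next start ≥ 7 → (8,11); next start ≥ 11 → (11,12); next start ≥ 12 → (15,19); next start ≥ 19 → (21,22); next start ≥ 22 → (22,23).
Selected 7 appointments.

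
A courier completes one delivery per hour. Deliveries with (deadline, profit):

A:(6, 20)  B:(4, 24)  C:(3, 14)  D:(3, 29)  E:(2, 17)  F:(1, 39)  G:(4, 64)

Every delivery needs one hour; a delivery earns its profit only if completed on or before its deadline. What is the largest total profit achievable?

Profit order: G=64 F=39 D=29 B=24 A=20 E=17 C=14
Assign: G→slot 4, F→slot 1, D→slot 3, B→slot 2, A→slot 6, E skipped, C skipped.
Slots: [1:F] [2:B] [3:D] [4:G] [6:A]
Profit = 39 + 24 + 29 + 64 + 20 = 176

176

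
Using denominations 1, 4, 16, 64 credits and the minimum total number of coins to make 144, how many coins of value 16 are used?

1

Greedy: take as many of the largest coin as possible, then repeat with the remainder.
144 = 2×64 + 1×16
Count of 16: 1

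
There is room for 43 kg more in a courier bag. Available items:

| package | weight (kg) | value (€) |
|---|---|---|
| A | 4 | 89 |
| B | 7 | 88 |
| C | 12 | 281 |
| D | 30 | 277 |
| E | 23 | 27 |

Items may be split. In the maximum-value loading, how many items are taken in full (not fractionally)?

3

Greedy by value/weight ratio, highest first.
Order: C (281/12=23.42) > A (89/4=22.25) > B (88/7=12.57) > D (277/30=9.23) > E (27/23=1.17)
Fill: take C (12 @ 281) → take A (4 @ 89) → take B (7 @ 88) → take 20/30 of D → 184.67; 43/43 used.
3 item(s) taken whole; one partial (take 20/30 of D).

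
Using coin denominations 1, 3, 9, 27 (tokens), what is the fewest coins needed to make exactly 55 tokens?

Greedy: take as many of the largest coin as possible, then repeat with the remainder.
55 − 2×27→1 − 1×1→0
Total coins = 2 + 1 = 3

3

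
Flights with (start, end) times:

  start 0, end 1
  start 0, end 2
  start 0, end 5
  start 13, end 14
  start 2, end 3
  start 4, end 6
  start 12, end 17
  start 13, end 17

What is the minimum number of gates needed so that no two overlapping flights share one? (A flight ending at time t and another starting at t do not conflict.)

3

Events (time:±→running): 0:+→1 0:+→2 0:+→3 … peak 3.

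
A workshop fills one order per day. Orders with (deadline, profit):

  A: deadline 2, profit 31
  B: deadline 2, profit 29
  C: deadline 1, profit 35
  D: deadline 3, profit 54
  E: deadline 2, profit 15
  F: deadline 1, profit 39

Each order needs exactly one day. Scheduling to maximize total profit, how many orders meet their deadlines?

3

By profit: D(d3,54), F(d1,39), C(d1,35), A(d2,31), B(d2,29), E(d2,15)
D→slot 3; F→slot 1; C skipped; A→slot 2; B skipped; E skipped.
3 of 6 scheduled.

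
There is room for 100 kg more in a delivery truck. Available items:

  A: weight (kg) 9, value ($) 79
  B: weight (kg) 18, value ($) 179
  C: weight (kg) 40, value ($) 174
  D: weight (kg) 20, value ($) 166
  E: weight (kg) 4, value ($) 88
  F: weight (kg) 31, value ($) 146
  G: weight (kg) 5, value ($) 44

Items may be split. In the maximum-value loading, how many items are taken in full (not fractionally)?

Ratios (sorted): E 22.00, B 9.94, G 8.80, A 8.78, D 8.30, F 4.71, C 4.35
take E (4 @ 88); take B (18 @ 179); take G (5 @ 44); take A (9 @ 79); take D (20 @ 166); take F (31 @ 146); take 13/40 of C → 56.55. Capacity used 100/100.
6 item(s) taken whole; one partial (take 13/40 of C).

6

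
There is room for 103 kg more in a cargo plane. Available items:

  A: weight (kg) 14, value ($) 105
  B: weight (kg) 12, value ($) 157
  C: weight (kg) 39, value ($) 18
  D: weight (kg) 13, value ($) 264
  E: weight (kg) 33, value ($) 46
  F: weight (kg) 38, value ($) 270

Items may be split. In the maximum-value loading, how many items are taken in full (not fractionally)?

Sort by value per unit weight and fill in that order.
Order: D (264/13=20.31) > B (157/12=13.08) > A (105/14=7.50) > F (270/38=7.11) > E (46/33=1.39) > C (18/39=0.46)
Fill: take D (13 @ 264) → take B (12 @ 157) → take A (14 @ 105) → take F (38 @ 270) → take 26/33 of E → 36.24; 103/103 used.
4 item(s) taken whole; one partial (take 26/33 of E).

4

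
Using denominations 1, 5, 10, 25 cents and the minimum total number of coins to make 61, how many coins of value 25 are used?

61 − 2×25→11 − 1×10→1 − 1×1→0
Count of 25: 2

2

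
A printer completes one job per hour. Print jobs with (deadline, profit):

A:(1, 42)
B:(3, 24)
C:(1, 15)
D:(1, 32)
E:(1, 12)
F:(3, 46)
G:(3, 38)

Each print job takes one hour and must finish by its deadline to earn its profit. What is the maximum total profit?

Sort by profit descending; place each in the latest free slot ≤ its deadline.
By profit: F(d3,46), A(d1,42), G(d3,38), D(d1,32), B(d3,24), C(d1,15), E(d1,12)
F→slot 3; A→slot 1; G→slot 2; D skipped; B skipped; C skipped; E skipped.
Profit = 42 + 38 + 46 = 126

126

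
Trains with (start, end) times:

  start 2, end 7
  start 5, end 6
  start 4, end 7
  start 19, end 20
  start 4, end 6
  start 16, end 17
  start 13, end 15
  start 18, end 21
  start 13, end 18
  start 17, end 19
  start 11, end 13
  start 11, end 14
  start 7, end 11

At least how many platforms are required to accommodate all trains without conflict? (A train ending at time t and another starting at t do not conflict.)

4

starts: [2, 4, 4, 5, 7, 11, 11, 13, 13, 16, 17, 18, 19]
ends:   [6, 6, 7, 7, 11, 13, 14, 15, 17, 18, 19, 20, 21]
s2→1 s4→2 s4→3 s5→4  — peak 4.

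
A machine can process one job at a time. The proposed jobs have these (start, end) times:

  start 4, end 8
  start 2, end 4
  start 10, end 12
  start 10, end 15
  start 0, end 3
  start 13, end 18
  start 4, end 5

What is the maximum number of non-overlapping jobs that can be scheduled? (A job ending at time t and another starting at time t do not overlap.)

4

Sort by end time and greedily take each interval whose start is ≥ the last chosen end.
By end time: (0,3), (2,4), (4,5), (4,8), (10,12), (10,15), (13,18).
Pick (0,3); next start ≥ 3 → (4,5); next start ≥ 5 → (10,12); next start ≥ 12 → (13,18).
Selected 4 jobs.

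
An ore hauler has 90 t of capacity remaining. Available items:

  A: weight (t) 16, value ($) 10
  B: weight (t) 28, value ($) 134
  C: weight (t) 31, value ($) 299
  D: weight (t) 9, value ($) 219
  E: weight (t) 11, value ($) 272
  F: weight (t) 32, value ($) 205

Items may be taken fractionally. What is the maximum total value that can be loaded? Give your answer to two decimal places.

Sort by value per unit weight and fill in that order.
Ratios (sorted): E 24.73, D 24.33, C 9.65, F 6.41, B 4.79, A 0.62
take E (11 @ 272); take D (9 @ 219); take C (31 @ 299); take F (32 @ 205); take 7/28 of B → 33.50. Capacity used 90/90.
Total value = 1028.50

1028.50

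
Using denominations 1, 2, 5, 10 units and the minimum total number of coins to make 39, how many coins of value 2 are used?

Use the largest denomination that fits, subtract, and repeat.
39 = 3×10 + 1×5 + 2×2
Count of 2: 2

2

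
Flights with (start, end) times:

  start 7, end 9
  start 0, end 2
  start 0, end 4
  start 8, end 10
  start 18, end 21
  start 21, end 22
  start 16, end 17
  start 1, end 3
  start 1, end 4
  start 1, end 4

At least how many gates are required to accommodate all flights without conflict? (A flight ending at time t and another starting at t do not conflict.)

The answer is the maximum number of intervals overlapping at any instant.
Events (time:±→running): 0:+→1 0:+→2 1:+→3 1:+→4 1:+→5 … peak 5.

5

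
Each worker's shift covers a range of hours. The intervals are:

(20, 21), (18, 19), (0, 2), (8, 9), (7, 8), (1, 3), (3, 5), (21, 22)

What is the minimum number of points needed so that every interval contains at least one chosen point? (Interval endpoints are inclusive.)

5

Sort by right endpoint; whenever an interval is uncovered, place a point at its right end.
Sorted: [0,2] [1,3] [3,5] [7,8] [8,9] [18,19] [20,21] [21,22]
{[0,2],[1,3]} hit by 2; {[3,5]} hit by 5; {[7,8],[8,9]} hit by 8; {[18,19]} hit by 19; {[20,21],[21,22]} hit by 21.
Points: 2, 5, 8, 19, 21 (5 total).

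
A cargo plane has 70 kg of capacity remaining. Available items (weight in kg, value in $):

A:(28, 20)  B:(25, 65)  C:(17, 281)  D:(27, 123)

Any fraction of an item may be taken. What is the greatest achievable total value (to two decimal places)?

469.71

Sort by value per unit weight and fill in that order.
Ratios (sorted): C 16.53, D 4.56, B 2.60, A 0.71
take C (17 @ 281); take D (27 @ 123); take B (25 @ 65); take 1/28 of A → 0.71. Capacity used 70/70.
Total value = 469.71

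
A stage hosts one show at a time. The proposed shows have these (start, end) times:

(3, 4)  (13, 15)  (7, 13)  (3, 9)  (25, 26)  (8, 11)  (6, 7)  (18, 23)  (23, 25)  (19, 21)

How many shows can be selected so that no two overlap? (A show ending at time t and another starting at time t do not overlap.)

Sort by end time and greedily take each interval whose start is ≥ the last chosen end.
Sorted by end: (3,4)  (6,7)  (3,9)  (8,11)  (7,13)  (13,15)  (19,21)  (18,23)  (23,25)  (25,26)
take (3,4); take (6,7); take (8,11); skip (7,13); take (13,15); take (19,21); take (23,25); take (25,26).
Selected 7 shows.

7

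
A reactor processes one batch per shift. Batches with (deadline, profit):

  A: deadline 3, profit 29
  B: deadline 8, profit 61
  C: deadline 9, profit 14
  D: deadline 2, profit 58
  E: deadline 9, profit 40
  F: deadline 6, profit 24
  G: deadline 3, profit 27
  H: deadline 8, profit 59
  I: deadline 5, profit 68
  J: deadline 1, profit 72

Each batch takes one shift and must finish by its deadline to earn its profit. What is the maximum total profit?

Take jobs in profit order; each goes to the latest open slot no later than its deadline.
By profit: J(d1,72), I(d5,68), B(d8,61), H(d8,59), D(d2,58), E(d9,40), A(d3,29), G(d3,27), F(d6,24), C(d9,14)
J→slot 1; I→slot 5; B→slot 8; H→slot 7; D→slot 2; E→slot 9; A→slot 3; G skipped; F→slot 6; C→slot 4.
Profit = 72 + 58 + 29 + 14 + 68 + 24 + 59 + 61 + 40 = 425

425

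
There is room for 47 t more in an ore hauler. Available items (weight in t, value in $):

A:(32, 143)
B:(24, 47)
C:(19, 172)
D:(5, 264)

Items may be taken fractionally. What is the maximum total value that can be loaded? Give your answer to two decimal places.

538.78

Sort by value per unit weight and fill in that order.
Ratios (sorted): D 52.80, C 9.05, A 4.47, B 1.96
take D (5 @ 264); take C (19 @ 172); take 23/32 of A → 102.78. Capacity used 47/47.
Total value = 538.78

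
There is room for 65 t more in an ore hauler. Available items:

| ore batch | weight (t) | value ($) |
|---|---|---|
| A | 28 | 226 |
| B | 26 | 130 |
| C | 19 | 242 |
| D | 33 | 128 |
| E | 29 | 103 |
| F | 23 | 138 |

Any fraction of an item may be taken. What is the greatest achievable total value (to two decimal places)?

576.00

Greedy by value/weight ratio, highest first.
Ratios (sorted): C 12.74, A 8.07, F 6.00, B 5.00, D 3.88, E 3.55
take C (19 @ 242); take A (28 @ 226); take 18/23 of F → 108.00. Capacity used 65/65.
Total value = 576.00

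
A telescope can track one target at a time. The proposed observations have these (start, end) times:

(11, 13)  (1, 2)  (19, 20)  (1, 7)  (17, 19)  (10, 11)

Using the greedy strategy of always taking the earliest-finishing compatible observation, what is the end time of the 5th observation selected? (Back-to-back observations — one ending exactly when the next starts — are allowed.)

20

Greedy by earliest finish: after sorting by end time, pick each interval compatible with the last pick.
By end time: (1,2), (1,7), (10,11), (11,13), (17,19), (19,20).
Pick (1,2); next start ≥ 2 → (10,11); next start ≥ 11 → (11,13); next start ≥ 13 → (17,19); next start ≥ 19 → (19,20).
Selected: (1,2) (10,11) (11,13) (17,19) (19,20)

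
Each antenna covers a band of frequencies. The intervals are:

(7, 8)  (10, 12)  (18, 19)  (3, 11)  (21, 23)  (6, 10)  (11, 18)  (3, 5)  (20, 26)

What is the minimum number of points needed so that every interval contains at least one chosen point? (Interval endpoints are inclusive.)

Process intervals by earliest right end; each time one isn't hit yet, stab at its right endpoint.
Sorted: [3,5] [7,8] [6,10] [3,11] [10,12] [11,18] [18,19] [21,23] [20,26]
{[3,5]} hit by 5; {[7,8],[6,10],[3,11]} hit by 8; {[10,12],[11,18]} hit by 12; {[18,19]} hit by 19; {[21,23],[20,26]} hit by 23.
Points: 5, 8, 12, 19, 23 (5 total).

5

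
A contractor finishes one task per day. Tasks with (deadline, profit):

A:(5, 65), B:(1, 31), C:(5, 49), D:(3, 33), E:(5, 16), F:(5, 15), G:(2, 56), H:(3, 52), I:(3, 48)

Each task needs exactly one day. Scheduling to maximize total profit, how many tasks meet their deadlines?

Take jobs in profit order; each goes to the latest open slot no later than its deadline.
By profit: A(d5,65), G(d2,56), H(d3,52), C(d5,49), I(d3,48), D(d3,33), B(d1,31), E(d5,16), F(d5,15)
A→slot 5; G→slot 2; H→slot 3; C→slot 4; I→slot 1; D skipped; B skipped; E skipped; F skipped.
5 of 9 scheduled.

5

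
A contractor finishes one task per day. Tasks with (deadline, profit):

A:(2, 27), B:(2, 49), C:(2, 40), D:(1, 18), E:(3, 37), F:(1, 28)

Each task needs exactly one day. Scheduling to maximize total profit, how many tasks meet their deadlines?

3

By profit: B(d2,49), C(d2,40), E(d3,37), F(d1,28), A(d2,27), D(d1,18)
B→slot 2; C→slot 1; E→slot 3; F skipped; A skipped; D skipped.
3 of 6 scheduled.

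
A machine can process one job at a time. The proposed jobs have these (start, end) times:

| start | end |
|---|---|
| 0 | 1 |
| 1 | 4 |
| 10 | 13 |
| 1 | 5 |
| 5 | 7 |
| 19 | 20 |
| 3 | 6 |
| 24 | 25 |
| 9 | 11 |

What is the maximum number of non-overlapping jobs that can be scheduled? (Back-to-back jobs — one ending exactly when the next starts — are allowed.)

Greedy by earliest finish: after sorting by end time, pick each interval compatible with the last pick.
By end time: (0,1), (1,4), (1,5), (3,6), (5,7), (9,11), (10,13), (19,20), (24,25).
Pick (0,1); next start ≥ 1 → (1,4); next start ≥ 4 → (5,7); next start ≥ 7 → (9,11); next start ≥ 11 → (19,20); next start ≥ 20 → (24,25).
Selected 6 jobs.

6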